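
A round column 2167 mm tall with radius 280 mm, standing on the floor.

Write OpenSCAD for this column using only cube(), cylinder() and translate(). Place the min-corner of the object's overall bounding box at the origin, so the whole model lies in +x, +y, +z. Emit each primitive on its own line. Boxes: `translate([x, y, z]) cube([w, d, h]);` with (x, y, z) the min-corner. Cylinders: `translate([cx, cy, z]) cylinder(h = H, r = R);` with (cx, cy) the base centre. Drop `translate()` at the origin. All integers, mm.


translate([280, 280, 0]) cylinder(h = 2167, r = 280);


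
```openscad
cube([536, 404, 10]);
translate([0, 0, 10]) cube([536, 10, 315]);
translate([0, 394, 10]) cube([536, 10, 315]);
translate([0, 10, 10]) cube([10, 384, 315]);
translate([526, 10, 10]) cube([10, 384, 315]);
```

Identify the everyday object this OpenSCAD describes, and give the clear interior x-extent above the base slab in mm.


An open box. The internal width is 516 mm.

A 536×404 base slab with four walls standing on it — an open box. The base is 536 mm wide and the walls are 10 mm thick, so the internal width is 536 − 2 × 10 = 516 mm.


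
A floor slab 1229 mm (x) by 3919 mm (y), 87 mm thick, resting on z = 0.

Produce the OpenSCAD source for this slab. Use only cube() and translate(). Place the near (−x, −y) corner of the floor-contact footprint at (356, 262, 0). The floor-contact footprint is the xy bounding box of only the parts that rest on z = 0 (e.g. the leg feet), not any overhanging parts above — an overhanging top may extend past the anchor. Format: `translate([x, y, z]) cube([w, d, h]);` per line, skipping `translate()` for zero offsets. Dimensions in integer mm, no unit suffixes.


translate([356, 262, 0]) cube([1229, 3919, 87]);


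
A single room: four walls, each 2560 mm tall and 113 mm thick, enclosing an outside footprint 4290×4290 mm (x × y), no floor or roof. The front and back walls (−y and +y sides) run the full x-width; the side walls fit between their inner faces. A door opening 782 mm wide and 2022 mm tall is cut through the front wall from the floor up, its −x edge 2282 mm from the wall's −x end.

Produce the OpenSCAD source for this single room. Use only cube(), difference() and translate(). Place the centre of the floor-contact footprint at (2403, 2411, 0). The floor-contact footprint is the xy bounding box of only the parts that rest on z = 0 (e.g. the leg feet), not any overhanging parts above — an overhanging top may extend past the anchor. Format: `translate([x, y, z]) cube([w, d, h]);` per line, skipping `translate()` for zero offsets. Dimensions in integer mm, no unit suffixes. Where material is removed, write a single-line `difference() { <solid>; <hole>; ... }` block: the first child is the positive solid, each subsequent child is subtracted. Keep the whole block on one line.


difference() { translate([258, 266, 0]) cube([4290, 113, 2560]); translate([2540, 266, 0]) cube([782, 113, 2022]); }
translate([258, 4443, 0]) cube([4290, 113, 2560]);
translate([258, 379, 0]) cube([113, 4064, 2560]);
translate([4435, 379, 0]) cube([113, 4064, 2560]);


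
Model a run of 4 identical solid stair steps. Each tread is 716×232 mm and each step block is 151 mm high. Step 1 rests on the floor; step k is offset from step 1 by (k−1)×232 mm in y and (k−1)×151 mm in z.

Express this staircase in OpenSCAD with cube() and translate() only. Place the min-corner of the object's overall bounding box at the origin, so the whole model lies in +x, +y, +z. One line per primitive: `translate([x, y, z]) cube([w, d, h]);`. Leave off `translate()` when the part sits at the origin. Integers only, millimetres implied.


cube([716, 232, 151]);
translate([0, 232, 151]) cube([716, 232, 151]);
translate([0, 464, 302]) cube([716, 232, 151]);
translate([0, 696, 453]) cube([716, 232, 151]);


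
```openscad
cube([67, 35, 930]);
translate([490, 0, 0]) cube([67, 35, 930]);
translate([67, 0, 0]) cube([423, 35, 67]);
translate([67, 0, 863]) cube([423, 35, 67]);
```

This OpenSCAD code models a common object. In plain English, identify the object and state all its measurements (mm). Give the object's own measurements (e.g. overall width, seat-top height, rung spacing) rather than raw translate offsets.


A rectangular picture frame lying in the x–z plane (depth along y). The opening is 423 mm wide (x) by 796 mm tall (z), surrounded by a border 67 mm wide on all four sides. The frame is 35 mm deep and is made of two full-height vertical stiles with two horizontal rails fitted between them.


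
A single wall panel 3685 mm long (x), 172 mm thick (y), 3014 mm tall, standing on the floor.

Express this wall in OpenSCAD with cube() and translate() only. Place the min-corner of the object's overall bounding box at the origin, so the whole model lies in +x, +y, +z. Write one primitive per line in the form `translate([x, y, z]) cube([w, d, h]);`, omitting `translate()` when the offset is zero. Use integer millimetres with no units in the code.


cube([3685, 172, 3014]);


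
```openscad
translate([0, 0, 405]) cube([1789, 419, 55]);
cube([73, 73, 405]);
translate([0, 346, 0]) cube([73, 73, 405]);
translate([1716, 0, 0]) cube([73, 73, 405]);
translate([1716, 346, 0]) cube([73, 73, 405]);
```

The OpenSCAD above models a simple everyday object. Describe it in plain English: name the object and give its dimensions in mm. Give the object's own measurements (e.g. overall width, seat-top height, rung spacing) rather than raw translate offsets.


A long wooden bench with a 1789 mm (x) × 419 mm (y) seat, 55 mm thick, its top surface 460 mm above the floor. Four 73 mm square legs at the seat corners, flush with the edges, run from z = 0 to the seat underside.


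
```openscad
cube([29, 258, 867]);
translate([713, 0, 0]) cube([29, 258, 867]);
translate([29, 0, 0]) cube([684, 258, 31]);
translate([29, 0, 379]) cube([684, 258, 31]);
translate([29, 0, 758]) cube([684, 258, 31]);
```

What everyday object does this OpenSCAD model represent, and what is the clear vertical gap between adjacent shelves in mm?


A bookshelf. The clear shelf gap is 348 mm.

Two tall side panels with 3 horizontal boards between them — a bookshelf. The first two shelf undersides are at z = 0 and z = 379; with shelf thickness 31, the clear gap is 379 − 0 − 31 = 348 mm.


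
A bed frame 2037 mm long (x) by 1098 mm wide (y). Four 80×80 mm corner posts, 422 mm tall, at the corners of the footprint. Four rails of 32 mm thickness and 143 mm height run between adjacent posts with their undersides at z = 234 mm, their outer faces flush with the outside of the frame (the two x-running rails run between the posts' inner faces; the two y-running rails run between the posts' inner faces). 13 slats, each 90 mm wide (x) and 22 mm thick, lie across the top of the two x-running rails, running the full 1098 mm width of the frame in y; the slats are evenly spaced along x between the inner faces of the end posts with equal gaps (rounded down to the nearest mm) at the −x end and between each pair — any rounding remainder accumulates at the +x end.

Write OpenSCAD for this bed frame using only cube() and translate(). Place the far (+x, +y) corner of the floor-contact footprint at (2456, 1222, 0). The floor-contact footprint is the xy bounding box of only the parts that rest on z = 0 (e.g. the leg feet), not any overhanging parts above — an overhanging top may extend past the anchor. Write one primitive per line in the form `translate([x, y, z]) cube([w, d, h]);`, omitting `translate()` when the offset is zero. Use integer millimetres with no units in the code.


// slat z = rail_z + rail_h = 234 + 143 = 377
// slat gap = ⌊(1877 − 13·90) / 14⌋ = 50
translate([419, 124, 0]) cube([80, 80, 422]);
translate([419, 1142, 0]) cube([80, 80, 422]);
translate([2376, 124, 0]) cube([80, 80, 422]);
translate([2376, 1142, 0]) cube([80, 80, 422]);
translate([499, 124, 234]) cube([1877, 32, 143]);
translate([499, 1190, 234]) cube([1877, 32, 143]);
translate([419, 204, 234]) cube([32, 938, 143]);
translate([2424, 204, 234]) cube([32, 938, 143]);
translate([549, 124, 377]) cube([90, 1098, 22]);
translate([689, 124, 377]) cube([90, 1098, 22]);
translate([829, 124, 377]) cube([90, 1098, 22]);
translate([969, 124, 377]) cube([90, 1098, 22]);
translate([1109, 124, 377]) cube([90, 1098, 22]);
translate([1249, 124, 377]) cube([90, 1098, 22]);
translate([1389, 124, 377]) cube([90, 1098, 22]);
translate([1529, 124, 377]) cube([90, 1098, 22]);
translate([1669, 124, 377]) cube([90, 1098, 22]);
translate([1809, 124, 377]) cube([90, 1098, 22]);
translate([1949, 124, 377]) cube([90, 1098, 22]);
translate([2089, 124, 377]) cube([90, 1098, 22]);
translate([2229, 124, 377]) cube([90, 1098, 22]);


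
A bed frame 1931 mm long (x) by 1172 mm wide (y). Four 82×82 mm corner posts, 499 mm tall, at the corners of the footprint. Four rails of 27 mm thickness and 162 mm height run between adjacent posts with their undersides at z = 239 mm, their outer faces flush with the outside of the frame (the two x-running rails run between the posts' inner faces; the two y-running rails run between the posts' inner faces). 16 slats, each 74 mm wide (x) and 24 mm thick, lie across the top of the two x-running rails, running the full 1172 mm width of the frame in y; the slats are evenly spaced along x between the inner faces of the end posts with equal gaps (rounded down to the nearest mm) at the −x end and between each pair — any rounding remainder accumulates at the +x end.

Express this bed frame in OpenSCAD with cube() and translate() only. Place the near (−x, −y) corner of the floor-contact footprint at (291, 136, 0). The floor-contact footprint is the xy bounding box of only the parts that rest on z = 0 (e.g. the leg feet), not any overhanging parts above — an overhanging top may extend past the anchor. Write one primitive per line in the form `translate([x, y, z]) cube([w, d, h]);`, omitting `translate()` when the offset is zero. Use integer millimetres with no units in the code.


translate([291, 136, 0]) cube([82, 82, 499]);
translate([291, 1226, 0]) cube([82, 82, 499]);
translate([2140, 136, 0]) cube([82, 82, 499]);
translate([2140, 1226, 0]) cube([82, 82, 499]);
translate([373, 136, 239]) cube([1767, 27, 162]);
translate([373, 1281, 239]) cube([1767, 27, 162]);
translate([291, 218, 239]) cube([27, 1008, 162]);
translate([2195, 218, 239]) cube([27, 1008, 162]);
translate([407, 136, 401]) cube([74, 1172, 24]);
translate([515, 136, 401]) cube([74, 1172, 24]);
translate([623, 136, 401]) cube([74, 1172, 24]);
translate([731, 136, 401]) cube([74, 1172, 24]);
translate([839, 136, 401]) cube([74, 1172, 24]);
translate([947, 136, 401]) cube([74, 1172, 24]);
translate([1055, 136, 401]) cube([74, 1172, 24]);
translate([1163, 136, 401]) cube([74, 1172, 24]);
translate([1271, 136, 401]) cube([74, 1172, 24]);
translate([1379, 136, 401]) cube([74, 1172, 24]);
translate([1487, 136, 401]) cube([74, 1172, 24]);
translate([1595, 136, 401]) cube([74, 1172, 24]);
translate([1703, 136, 401]) cube([74, 1172, 24]);
translate([1811, 136, 401]) cube([74, 1172, 24]);
translate([1919, 136, 401]) cube([74, 1172, 24]);
translate([2027, 136, 401]) cube([74, 1172, 24]);


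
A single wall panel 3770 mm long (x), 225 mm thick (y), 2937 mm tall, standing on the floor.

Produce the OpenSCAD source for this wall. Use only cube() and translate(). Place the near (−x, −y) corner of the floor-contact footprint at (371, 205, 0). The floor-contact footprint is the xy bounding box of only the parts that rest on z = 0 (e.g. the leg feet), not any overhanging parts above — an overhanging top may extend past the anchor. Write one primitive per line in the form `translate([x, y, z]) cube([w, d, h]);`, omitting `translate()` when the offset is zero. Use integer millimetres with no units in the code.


translate([371, 205, 0]) cube([3770, 225, 2937]);


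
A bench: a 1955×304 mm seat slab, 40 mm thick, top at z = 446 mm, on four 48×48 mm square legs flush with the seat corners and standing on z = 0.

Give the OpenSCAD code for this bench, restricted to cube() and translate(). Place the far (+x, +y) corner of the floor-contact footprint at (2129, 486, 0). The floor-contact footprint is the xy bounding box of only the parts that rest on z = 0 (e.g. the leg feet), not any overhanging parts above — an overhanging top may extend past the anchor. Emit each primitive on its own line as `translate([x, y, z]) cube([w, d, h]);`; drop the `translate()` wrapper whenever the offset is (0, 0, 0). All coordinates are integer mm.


translate([174, 182, 406]) cube([1955, 304, 40]);
translate([174, 182, 0]) cube([48, 48, 406]);
translate([174, 438, 0]) cube([48, 48, 406]);
translate([2081, 182, 0]) cube([48, 48, 406]);
translate([2081, 438, 0]) cube([48, 48, 406]);


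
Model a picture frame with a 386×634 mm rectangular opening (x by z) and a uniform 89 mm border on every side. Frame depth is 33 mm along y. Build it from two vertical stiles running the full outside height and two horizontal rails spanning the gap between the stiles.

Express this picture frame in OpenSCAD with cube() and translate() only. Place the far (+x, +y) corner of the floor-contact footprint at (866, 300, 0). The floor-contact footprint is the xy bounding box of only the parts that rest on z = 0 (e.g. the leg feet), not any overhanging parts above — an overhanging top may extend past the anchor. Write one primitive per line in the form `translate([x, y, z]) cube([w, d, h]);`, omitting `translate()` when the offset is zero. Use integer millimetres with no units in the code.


translate([302, 267, 0]) cube([89, 33, 812]);
translate([777, 267, 0]) cube([89, 33, 812]);
translate([391, 267, 0]) cube([386, 33, 89]);
translate([391, 267, 723]) cube([386, 33, 89]);


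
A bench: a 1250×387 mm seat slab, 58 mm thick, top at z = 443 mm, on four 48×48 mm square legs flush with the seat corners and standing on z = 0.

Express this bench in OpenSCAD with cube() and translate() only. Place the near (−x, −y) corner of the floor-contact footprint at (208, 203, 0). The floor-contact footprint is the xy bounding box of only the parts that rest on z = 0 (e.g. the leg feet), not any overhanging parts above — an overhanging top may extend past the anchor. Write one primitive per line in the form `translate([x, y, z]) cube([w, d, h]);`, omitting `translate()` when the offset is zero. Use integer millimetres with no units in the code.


translate([208, 203, 385]) cube([1250, 387, 58]);
translate([208, 203, 0]) cube([48, 48, 385]);
translate([208, 542, 0]) cube([48, 48, 385]);
translate([1410, 203, 0]) cube([48, 48, 385]);
translate([1410, 542, 0]) cube([48, 48, 385]);


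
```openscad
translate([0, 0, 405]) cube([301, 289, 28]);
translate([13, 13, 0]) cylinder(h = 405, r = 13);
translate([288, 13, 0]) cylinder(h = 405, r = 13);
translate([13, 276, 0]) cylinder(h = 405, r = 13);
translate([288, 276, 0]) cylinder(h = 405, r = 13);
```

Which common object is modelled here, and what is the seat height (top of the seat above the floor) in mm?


A stool. The seat height is 433 mm.

A 301×289×28 slab at z = 405 on four corner cylinders — a stool. The seat top is 405 + 28 = 433 mm.


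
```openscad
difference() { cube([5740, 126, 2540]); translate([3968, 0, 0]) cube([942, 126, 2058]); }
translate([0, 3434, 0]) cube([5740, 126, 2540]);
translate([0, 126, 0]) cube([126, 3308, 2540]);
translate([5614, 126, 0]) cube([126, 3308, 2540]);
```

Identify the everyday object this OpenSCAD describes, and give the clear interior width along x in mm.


A single room. The interior width is 5488 mm.

Four walls enclosing a rectangle with a door in the front wall — a room. Outside width 5740 minus two 126 mm walls gives 5488 mm.


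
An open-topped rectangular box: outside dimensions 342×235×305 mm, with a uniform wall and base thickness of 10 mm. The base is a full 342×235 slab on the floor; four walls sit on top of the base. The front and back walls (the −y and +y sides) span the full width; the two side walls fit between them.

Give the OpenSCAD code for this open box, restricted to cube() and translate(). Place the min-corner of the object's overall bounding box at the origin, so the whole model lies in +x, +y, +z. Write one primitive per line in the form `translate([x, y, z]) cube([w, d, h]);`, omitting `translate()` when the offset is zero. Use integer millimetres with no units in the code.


cube([342, 235, 10]);
translate([0, 0, 10]) cube([342, 10, 295]);
translate([0, 225, 10]) cube([342, 10, 295]);
translate([0, 10, 10]) cube([10, 215, 295]);
translate([332, 10, 10]) cube([10, 215, 295]);


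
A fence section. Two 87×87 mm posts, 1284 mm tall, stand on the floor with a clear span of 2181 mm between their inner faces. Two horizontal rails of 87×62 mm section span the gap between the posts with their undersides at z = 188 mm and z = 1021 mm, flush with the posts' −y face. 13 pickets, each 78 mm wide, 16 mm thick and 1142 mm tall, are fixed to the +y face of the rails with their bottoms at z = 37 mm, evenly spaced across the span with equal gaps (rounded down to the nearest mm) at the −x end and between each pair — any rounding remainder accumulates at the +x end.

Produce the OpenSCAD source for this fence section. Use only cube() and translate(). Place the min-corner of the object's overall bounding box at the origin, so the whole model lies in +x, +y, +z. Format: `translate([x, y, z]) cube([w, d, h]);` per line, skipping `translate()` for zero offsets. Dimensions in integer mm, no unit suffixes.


cube([87, 87, 1284]);
translate([2268, 0, 0]) cube([87, 87, 1284]);
translate([87, 0, 188]) cube([2181, 87, 62]);
translate([87, 0, 1021]) cube([2181, 87, 62]);
translate([170, 87, 37]) cube([78, 16, 1142]);
translate([331, 87, 37]) cube([78, 16, 1142]);
translate([492, 87, 37]) cube([78, 16, 1142]);
translate([653, 87, 37]) cube([78, 16, 1142]);
translate([814, 87, 37]) cube([78, 16, 1142]);
translate([975, 87, 37]) cube([78, 16, 1142]);
translate([1136, 87, 37]) cube([78, 16, 1142]);
translate([1297, 87, 37]) cube([78, 16, 1142]);
translate([1458, 87, 37]) cube([78, 16, 1142]);
translate([1619, 87, 37]) cube([78, 16, 1142]);
translate([1780, 87, 37]) cube([78, 16, 1142]);
translate([1941, 87, 37]) cube([78, 16, 1142]);
translate([2102, 87, 37]) cube([78, 16, 1142]);


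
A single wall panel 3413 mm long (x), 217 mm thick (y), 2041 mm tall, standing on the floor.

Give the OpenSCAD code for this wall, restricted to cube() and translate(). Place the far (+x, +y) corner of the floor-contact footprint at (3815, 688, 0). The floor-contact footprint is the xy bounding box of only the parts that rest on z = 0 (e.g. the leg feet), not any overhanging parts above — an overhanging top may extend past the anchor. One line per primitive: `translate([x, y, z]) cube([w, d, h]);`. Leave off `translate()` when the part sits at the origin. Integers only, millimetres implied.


translate([402, 471, 0]) cube([3413, 217, 2041]);


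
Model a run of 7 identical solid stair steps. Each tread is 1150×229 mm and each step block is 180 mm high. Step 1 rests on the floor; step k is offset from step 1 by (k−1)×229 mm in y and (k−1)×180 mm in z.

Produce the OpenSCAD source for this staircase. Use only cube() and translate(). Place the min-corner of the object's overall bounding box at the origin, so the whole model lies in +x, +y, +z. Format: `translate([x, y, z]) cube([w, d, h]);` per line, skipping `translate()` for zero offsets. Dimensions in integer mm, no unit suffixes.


cube([1150, 229, 180]);
translate([0, 229, 180]) cube([1150, 229, 180]);
translate([0, 458, 360]) cube([1150, 229, 180]);
translate([0, 687, 540]) cube([1150, 229, 180]);
translate([0, 916, 720]) cube([1150, 229, 180]);
translate([0, 1145, 900]) cube([1150, 229, 180]);
translate([0, 1374, 1080]) cube([1150, 229, 180]);


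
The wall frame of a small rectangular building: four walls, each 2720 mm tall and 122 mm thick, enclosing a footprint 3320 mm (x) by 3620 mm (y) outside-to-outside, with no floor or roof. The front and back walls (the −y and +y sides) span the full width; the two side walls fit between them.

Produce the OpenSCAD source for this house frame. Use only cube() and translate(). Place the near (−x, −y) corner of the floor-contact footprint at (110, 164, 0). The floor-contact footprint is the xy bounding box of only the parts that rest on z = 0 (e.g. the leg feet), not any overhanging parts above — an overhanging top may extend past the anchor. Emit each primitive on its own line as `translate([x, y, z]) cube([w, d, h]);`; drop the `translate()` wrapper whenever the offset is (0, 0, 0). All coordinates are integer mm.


translate([110, 164, 0]) cube([3320, 122, 2720]);
translate([110, 3662, 0]) cube([3320, 122, 2720]);
translate([110, 286, 0]) cube([122, 3376, 2720]);
translate([3308, 286, 0]) cube([122, 3376, 2720]);


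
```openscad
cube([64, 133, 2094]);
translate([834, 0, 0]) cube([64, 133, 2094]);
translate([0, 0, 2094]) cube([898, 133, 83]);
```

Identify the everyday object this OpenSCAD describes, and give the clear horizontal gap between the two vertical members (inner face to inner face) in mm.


A door frame. The clear opening width is 770 mm.

Two 2094 mm tall posts with a header on top — a door frame. The left jamb is 64 mm wide at x = 0; the right jamb starts at x = 834. The clear opening is 834 − 64 = 770 mm.


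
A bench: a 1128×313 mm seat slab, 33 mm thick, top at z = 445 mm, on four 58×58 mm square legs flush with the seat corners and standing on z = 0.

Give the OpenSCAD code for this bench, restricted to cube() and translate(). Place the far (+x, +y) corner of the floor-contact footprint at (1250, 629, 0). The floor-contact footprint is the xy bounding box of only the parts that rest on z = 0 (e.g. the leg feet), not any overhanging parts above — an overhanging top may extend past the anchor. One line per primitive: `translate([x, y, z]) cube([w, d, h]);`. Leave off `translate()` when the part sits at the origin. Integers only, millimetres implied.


translate([122, 316, 412]) cube([1128, 313, 33]);
translate([122, 316, 0]) cube([58, 58, 412]);
translate([122, 571, 0]) cube([58, 58, 412]);
translate([1192, 316, 0]) cube([58, 58, 412]);
translate([1192, 571, 0]) cube([58, 58, 412]);


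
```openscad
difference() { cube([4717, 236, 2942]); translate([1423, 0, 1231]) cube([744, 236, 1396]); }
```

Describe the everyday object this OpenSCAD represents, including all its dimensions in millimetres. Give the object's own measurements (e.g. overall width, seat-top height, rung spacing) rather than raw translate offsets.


A wall 4717 mm long (x), 236 mm thick (y), 2942 mm tall, with a rectangular window opening cut through it. The opening is 744 mm wide and 1396 mm tall; its sill is at z = 1231 mm and its near (−x) edge is 1423 mm from the wall's −x end. The opening passes through the full wall thickness.


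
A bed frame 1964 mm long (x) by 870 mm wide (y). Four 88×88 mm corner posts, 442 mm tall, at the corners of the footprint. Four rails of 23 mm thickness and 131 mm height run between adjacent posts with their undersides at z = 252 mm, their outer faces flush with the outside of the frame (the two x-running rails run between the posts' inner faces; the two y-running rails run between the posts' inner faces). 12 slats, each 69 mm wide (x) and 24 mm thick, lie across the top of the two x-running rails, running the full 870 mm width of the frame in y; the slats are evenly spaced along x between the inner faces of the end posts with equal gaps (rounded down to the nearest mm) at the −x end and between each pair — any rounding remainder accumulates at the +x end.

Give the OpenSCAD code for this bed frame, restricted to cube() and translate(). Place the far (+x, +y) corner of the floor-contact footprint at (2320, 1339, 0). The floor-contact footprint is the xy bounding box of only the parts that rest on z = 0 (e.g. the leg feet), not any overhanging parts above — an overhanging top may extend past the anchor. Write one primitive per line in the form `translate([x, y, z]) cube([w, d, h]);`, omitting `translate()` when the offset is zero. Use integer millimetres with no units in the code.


// slat z = rail_z + rail_h = 252 + 131 = 383
// slat gap = ⌊(1788 − 12·69) / 13⌋ = 73
translate([356, 469, 0]) cube([88, 88, 442]);
translate([356, 1251, 0]) cube([88, 88, 442]);
translate([2232, 469, 0]) cube([88, 88, 442]);
translate([2232, 1251, 0]) cube([88, 88, 442]);
translate([444, 469, 252]) cube([1788, 23, 131]);
translate([444, 1316, 252]) cube([1788, 23, 131]);
translate([356, 557, 252]) cube([23, 694, 131]);
translate([2297, 557, 252]) cube([23, 694, 131]);
translate([517, 469, 383]) cube([69, 870, 24]);
translate([659, 469, 383]) cube([69, 870, 24]);
translate([801, 469, 383]) cube([69, 870, 24]);
translate([943, 469, 383]) cube([69, 870, 24]);
translate([1085, 469, 383]) cube([69, 870, 24]);
translate([1227, 469, 383]) cube([69, 870, 24]);
translate([1369, 469, 383]) cube([69, 870, 24]);
translate([1511, 469, 383]) cube([69, 870, 24]);
translate([1653, 469, 383]) cube([69, 870, 24]);
translate([1795, 469, 383]) cube([69, 870, 24]);
translate([1937, 469, 383]) cube([69, 870, 24]);
translate([2079, 469, 383]) cube([69, 870, 24]);


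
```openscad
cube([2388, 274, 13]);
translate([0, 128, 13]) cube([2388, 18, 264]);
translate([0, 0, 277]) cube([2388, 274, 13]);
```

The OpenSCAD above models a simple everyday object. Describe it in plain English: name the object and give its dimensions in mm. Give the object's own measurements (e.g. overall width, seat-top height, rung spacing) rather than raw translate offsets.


An I-beam lying along x, 2388 mm long. Overall section height 290 mm. Two flanges 274 mm wide (y) and 13 mm thick, one on the floor and one at the top; a web 18 mm thick runs between them, centred on the flange width.


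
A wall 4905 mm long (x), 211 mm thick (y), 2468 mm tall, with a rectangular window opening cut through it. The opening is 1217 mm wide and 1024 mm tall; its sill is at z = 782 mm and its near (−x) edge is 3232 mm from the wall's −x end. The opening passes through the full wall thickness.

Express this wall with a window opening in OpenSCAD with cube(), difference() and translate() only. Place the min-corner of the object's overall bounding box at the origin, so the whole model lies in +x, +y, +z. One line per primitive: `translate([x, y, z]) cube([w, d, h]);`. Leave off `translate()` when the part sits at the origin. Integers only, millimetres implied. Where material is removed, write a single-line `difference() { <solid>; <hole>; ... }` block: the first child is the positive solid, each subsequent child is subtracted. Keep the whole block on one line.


difference() { cube([4905, 211, 2468]); translate([3232, 0, 782]) cube([1217, 211, 1024]); }


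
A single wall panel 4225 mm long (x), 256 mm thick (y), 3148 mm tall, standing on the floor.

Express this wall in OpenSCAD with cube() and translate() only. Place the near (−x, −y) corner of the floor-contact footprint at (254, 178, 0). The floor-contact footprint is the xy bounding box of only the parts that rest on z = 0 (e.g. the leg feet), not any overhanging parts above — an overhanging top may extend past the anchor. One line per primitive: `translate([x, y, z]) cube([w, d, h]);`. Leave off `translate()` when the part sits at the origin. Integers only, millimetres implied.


translate([254, 178, 0]) cube([4225, 256, 3148]);


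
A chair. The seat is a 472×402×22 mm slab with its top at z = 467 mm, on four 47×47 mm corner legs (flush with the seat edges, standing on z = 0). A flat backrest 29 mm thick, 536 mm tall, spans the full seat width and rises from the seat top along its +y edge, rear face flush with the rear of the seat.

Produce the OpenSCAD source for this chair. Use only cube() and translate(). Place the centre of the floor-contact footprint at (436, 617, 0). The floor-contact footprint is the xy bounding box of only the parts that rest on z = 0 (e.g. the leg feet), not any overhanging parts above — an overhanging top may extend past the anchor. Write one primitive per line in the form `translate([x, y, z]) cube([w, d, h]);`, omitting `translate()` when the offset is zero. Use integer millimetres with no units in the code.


// leg_h = 467 - 22 = 445
translate([200, 416, 445]) cube([472, 402, 22]);
translate([200, 416, 0]) cube([47, 47, 445]);
translate([625, 416, 0]) cube([47, 47, 445]);
translate([200, 771, 0]) cube([47, 47, 445]);
translate([625, 771, 0]) cube([47, 47, 445]);
translate([200, 789, 467]) cube([472, 29, 536]);


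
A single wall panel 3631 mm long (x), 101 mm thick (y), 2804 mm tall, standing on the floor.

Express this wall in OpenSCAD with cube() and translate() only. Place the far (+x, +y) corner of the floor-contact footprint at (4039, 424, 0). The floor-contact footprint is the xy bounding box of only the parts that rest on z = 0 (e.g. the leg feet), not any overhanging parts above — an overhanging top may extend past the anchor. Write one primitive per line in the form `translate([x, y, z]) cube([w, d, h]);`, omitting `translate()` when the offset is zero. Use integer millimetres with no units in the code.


translate([408, 323, 0]) cube([3631, 101, 2804]);


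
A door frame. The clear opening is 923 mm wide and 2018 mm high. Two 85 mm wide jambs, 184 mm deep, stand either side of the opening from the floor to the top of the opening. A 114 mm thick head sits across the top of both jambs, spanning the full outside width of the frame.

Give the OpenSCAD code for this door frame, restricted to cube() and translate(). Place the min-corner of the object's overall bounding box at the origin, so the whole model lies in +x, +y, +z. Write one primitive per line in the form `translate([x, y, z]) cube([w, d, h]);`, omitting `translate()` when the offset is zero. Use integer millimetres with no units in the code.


cube([85, 184, 2018]);
translate([1008, 0, 0]) cube([85, 184, 2018]);
translate([0, 0, 2018]) cube([1093, 184, 114]);


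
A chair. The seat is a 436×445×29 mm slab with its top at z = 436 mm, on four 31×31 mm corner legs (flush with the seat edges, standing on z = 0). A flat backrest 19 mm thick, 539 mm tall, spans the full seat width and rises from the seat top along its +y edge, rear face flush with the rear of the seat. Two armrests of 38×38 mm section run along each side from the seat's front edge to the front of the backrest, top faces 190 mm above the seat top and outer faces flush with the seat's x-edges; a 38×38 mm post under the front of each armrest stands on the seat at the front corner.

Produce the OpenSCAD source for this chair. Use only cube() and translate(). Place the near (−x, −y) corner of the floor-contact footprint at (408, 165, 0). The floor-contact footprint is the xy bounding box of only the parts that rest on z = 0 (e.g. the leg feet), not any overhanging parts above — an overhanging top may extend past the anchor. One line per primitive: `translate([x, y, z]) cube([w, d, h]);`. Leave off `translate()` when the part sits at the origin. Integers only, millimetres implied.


// leg_h = 436 - 29 = 407
// arm post h = 190 - 38 = 152
translate([408, 165, 407]) cube([436, 445, 29]);
translate([408, 165, 0]) cube([31, 31, 407]);
translate([813, 165, 0]) cube([31, 31, 407]);
translate([408, 579, 0]) cube([31, 31, 407]);
translate([813, 579, 0]) cube([31, 31, 407]);
translate([408, 591, 436]) cube([436, 19, 539]);
translate([408, 165, 588]) cube([38, 426, 38]);
translate([806, 165, 588]) cube([38, 426, 38]);
translate([408, 165, 436]) cube([38, 38, 152]);
translate([806, 165, 436]) cube([38, 38, 152]);


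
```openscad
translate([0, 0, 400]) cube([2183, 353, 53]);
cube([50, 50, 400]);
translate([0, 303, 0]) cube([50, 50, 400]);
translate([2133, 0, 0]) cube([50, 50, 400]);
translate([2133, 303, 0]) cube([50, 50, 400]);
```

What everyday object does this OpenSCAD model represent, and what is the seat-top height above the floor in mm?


A bench. The seat-top height is 453 mm.

A long slab on four corner posts — a bench. The slab sits at z = 400 with thickness 53, so the top is 400 + 53 = 453 mm.


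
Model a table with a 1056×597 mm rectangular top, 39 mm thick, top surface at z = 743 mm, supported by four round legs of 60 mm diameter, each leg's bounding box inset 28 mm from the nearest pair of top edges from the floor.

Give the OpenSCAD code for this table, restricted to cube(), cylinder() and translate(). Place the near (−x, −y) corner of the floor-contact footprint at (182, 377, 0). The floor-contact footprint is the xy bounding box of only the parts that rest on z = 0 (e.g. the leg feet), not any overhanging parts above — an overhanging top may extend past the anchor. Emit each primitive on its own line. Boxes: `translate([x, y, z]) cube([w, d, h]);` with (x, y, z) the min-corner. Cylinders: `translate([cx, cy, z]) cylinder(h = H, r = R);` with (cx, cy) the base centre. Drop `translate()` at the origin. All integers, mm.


// leg_h = 743 - 39 = 704
translate([154, 349, 704]) cube([1056, 597, 39]);
translate([212, 407, 0]) cylinder(h = 704, r = 30);
translate([1152, 407, 0]) cylinder(h = 704, r = 30);
translate([212, 888, 0]) cylinder(h = 704, r = 30);
translate([1152, 888, 0]) cylinder(h = 704, r = 30);


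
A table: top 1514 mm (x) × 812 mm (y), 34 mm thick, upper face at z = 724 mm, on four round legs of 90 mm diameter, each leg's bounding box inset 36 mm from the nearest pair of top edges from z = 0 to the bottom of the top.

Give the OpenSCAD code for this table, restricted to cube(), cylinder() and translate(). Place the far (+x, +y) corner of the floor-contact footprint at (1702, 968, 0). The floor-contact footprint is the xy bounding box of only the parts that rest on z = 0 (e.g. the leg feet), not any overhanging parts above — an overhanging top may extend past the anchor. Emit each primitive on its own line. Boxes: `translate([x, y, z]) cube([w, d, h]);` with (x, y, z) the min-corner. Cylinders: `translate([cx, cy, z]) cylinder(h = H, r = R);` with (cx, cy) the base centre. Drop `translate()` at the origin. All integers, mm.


translate([224, 192, 690]) cube([1514, 812, 34]);
translate([305, 273, 0]) cylinder(h = 690, r = 45);
translate([1657, 273, 0]) cylinder(h = 690, r = 45);
translate([305, 923, 0]) cylinder(h = 690, r = 45);
translate([1657, 923, 0]) cylinder(h = 690, r = 45);


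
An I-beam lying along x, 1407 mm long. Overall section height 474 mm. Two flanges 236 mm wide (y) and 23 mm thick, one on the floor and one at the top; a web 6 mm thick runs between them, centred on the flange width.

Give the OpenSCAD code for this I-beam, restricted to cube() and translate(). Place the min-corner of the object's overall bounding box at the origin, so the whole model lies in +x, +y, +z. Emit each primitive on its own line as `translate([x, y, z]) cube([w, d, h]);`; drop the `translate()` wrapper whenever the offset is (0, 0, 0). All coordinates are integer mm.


cube([1407, 236, 23]);
translate([0, 115, 23]) cube([1407, 6, 428]);
translate([0, 0, 451]) cube([1407, 236, 23]);


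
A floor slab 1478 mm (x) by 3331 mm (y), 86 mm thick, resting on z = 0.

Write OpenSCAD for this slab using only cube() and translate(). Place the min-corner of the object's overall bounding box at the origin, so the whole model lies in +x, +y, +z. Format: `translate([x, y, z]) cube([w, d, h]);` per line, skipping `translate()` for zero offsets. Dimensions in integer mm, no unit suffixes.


cube([1478, 3331, 86]);


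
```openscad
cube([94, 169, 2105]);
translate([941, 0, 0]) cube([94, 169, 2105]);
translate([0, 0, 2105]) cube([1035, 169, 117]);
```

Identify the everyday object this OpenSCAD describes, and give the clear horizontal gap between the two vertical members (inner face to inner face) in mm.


A door frame. The clear opening width is 847 mm.

Two 2105 mm tall posts with a header on top — a door frame. The left jamb is 94 mm wide at x = 0; the right jamb starts at x = 941. The clear opening is 941 − 94 = 847 mm.


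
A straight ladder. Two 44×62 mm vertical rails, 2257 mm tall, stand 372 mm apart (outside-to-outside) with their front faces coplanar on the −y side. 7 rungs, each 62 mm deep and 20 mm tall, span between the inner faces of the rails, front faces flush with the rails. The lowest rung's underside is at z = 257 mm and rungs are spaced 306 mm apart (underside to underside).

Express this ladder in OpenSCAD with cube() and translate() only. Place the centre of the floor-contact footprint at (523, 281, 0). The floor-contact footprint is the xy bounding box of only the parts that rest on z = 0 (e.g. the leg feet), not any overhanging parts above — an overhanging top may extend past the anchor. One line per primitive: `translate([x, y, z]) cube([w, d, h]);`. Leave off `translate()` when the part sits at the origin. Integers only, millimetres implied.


translate([337, 250, 0]) cube([44, 62, 2257]);
translate([665, 250, 0]) cube([44, 62, 2257]);
translate([381, 250, 257]) cube([284, 62, 20]);
translate([381, 250, 563]) cube([284, 62, 20]);
translate([381, 250, 869]) cube([284, 62, 20]);
translate([381, 250, 1175]) cube([284, 62, 20]);
translate([381, 250, 1481]) cube([284, 62, 20]);
translate([381, 250, 1787]) cube([284, 62, 20]);
translate([381, 250, 2093]) cube([284, 62, 20]);


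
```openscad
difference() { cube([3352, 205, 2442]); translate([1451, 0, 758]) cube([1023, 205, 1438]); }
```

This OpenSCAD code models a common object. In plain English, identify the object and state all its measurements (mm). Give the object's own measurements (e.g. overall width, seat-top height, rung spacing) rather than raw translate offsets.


A wall 3352 mm long (x), 205 mm thick (y), 2442 mm tall, with a rectangular window opening cut through it. The opening is 1023 mm wide and 1438 mm tall; its sill is at z = 758 mm and its near (−x) edge is 1451 mm from the wall's −x end. The opening passes through the full wall thickness.


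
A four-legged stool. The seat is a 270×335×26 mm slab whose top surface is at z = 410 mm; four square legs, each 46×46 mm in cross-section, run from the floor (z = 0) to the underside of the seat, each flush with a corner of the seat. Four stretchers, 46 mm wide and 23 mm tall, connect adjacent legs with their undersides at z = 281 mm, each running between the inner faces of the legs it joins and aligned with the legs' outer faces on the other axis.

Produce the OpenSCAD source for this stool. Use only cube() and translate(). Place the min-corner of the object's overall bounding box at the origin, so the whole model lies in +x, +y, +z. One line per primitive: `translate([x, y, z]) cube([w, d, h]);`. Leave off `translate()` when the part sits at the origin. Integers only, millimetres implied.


translate([0, 0, 384]) cube([270, 335, 26]);
cube([46, 46, 384]);
translate([224, 0, 0]) cube([46, 46, 384]);
translate([0, 289, 0]) cube([46, 46, 384]);
translate([224, 289, 0]) cube([46, 46, 384]);
translate([46, 0, 281]) cube([178, 46, 23]);
translate([46, 289, 281]) cube([178, 46, 23]);
translate([0, 46, 281]) cube([46, 243, 23]);
translate([224, 46, 281]) cube([46, 243, 23]);


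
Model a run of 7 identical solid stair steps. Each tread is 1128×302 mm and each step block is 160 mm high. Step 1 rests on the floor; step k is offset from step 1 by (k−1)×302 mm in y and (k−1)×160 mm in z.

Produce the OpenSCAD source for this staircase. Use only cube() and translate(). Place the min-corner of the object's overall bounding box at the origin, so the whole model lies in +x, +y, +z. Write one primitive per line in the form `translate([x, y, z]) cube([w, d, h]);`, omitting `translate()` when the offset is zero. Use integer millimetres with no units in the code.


cube([1128, 302, 160]);
translate([0, 302, 160]) cube([1128, 302, 160]);
translate([0, 604, 320]) cube([1128, 302, 160]);
translate([0, 906, 480]) cube([1128, 302, 160]);
translate([0, 1208, 640]) cube([1128, 302, 160]);
translate([0, 1510, 800]) cube([1128, 302, 160]);
translate([0, 1812, 960]) cube([1128, 302, 160]);
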